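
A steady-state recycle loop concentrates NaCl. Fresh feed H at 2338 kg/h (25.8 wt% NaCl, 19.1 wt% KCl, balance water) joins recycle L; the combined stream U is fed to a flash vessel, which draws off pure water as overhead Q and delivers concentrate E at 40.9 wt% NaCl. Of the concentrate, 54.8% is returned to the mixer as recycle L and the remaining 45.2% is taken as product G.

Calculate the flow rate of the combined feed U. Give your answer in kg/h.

4126 kg/h

Overall NaCl balance (none leaves overhead): NaCl in fresh feed = NaCl in product, i.e. 2338×0.258 = (1−0.548)·E·0.409.
E = 603.2/(0.409×0.452) = 3262.9 kg/h.
Recycle L = 0.548×3262.9 = 1788.1 kg/h.
Combined feed U = 2338 + 1788.1 = 4126.1 kg/h.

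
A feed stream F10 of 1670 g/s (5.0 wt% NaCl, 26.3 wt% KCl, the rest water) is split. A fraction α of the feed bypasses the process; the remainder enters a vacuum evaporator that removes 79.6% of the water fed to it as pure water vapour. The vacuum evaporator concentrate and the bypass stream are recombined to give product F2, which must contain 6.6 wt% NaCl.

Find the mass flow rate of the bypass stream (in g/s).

929.7 g/s

All 1670×0.050 = 83.5 g/s of NaCl reaches F2, so F2 = 83.5/0.066 = 1265.2 g/s and vapour = 404.85 g/s.
The evaporator receives (1−α)·1670 of feed at 0.687 water and removes 0.796 of that water:
0.796×0.687×(1−α)×1670 = 404.85
(1−α) = 404.85/913.24 = 0.4433;  α = 0.5567.
Bypass flow = 0.5567×1670 = 929.67 g/s.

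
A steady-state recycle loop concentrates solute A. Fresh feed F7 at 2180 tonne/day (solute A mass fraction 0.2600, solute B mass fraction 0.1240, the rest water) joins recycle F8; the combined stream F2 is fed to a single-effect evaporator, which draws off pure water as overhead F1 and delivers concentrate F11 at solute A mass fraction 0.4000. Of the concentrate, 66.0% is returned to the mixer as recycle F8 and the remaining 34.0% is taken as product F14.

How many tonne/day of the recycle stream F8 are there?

Overall solute A balance (none leaves overhead): solute A in fresh feed = solute A in product, i.e. 2180×0.260 = (1−0.660)·F11·0.400.
F11 = 566.8/(0.400×0.340) = 4167.6 tonne/day.
Recycle F8 = 0.660×4167.6 = 2750.6 tonne/day.

2751 tonne/day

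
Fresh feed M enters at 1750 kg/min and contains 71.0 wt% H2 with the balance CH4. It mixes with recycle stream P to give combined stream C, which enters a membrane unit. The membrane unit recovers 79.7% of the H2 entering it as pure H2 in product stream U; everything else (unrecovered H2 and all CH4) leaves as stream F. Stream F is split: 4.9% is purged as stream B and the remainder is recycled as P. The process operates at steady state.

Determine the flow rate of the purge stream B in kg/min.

CH4 enters only via M and leaves only via the purge: 1750×0.290 = 0.049×(CH4 in F), and the membrane unit passes all CH4, so CH4 in C = CH4 in F = 10357 kg/min.
H2 in C: m_A = 1750×0.710 + (1−0.049)·(1−0.797)·m_A, so m_A = 1242.5/0.8069 = 1539.8 kg/min.
F = (1−0.797)×1539.8 + 10357 = 10670 kg/min.
Purge B = 0.049×10670 = 522.82 kg/min.

522.8 kg/min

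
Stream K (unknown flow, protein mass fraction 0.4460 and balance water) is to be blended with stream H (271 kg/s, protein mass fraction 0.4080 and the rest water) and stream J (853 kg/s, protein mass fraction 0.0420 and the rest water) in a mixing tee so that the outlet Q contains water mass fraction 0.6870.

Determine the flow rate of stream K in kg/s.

Let K be the unknown flow. Total out = 1124 + K.
water balance: 977.61 + 0.554·K = 0.687·(1124 + K)
(0.554 − 0.687)·K = 0.687×1124 − 977.61 = -205.42
K = -205.42 / -0.133 = 1544.5 kg/s

1544 kg/s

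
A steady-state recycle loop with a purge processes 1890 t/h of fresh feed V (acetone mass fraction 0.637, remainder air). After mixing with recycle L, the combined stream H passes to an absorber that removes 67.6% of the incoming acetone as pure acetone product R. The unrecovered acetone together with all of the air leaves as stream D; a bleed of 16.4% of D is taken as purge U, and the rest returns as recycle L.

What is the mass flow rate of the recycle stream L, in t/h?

air enters only via V and leaves only via the purge: 1890×0.363 = 0.164×(air in D), and the absorber passes all air, so air in H = air in D = 4183.4 t/h.
acetone in H: m_A = 1890×0.637 + (1−0.164)·(1−0.676)·m_A, so m_A = 1203.9/0.7291 = 1651.2 t/h.
D = (1−0.676)×1651.2 + 4183.4 = 4718.3 t/h.
Recycle L = (1−0.164)×4718.3 = 3944.5 t/h.

3945 t/h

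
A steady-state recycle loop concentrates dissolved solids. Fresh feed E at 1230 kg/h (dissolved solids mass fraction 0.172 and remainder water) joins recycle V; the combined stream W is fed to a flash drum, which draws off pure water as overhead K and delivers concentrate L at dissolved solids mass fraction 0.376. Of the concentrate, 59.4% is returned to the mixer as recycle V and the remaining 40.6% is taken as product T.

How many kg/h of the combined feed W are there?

Overall dissolved solids balance (none leaves overhead): dissolved solids in fresh feed = dissolved solids in product, i.e. 1230×0.172 = (1−0.594)·L·0.376.
L = 211.56/(0.376×0.406) = 1385.9 kg/h.
Recycle V = 0.594×1385.9 = 823.2 kg/h.
Combined feed W = 1230 + 823.2 = 2053.2 kg/h.

2053 kg/h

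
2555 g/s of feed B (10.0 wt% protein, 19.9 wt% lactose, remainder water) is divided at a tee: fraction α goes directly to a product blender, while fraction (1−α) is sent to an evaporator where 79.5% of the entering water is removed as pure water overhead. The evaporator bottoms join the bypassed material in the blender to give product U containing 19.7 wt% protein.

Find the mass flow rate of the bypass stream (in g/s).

All 2555×0.100 = 255.5 g/s of protein reaches U, so U = 255.5/0.197 = 1297 g/s and vapour = 1258 g/s.
The evaporator receives (1−α)·2555 of feed at 0.701 water and removes 0.795 of that water:
0.795×0.701×(1−α)×2555 = 1258
(1−α) = 1258/1423.9 = 0.8835;  α = 0.1165.
Bypass flow = 0.1165×2555 = 297.59 g/s.

297.6 g/s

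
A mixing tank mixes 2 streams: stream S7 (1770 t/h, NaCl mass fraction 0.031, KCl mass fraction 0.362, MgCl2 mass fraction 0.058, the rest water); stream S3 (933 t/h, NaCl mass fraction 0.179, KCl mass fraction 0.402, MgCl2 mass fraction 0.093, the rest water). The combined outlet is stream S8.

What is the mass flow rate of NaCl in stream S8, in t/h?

NaCl out = NaCl in = 1770×0.031 + 933×0.179 = 221.88 t/h.

221.9 t/h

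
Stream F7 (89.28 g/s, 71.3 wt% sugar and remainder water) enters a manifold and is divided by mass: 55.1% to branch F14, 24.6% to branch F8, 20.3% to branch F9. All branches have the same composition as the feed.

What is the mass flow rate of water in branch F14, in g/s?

Branch F14 total = 0.551×89.28 = 49.193 g/s.
water in F14 = 0.287×49.193 = 14.118 g/s.

14.12 g/s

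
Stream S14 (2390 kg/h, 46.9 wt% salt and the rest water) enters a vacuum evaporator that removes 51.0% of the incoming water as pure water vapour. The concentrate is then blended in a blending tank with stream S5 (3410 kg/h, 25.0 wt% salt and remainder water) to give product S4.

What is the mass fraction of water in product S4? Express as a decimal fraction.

0.6170

Vapour removed = 0.510×0.531×2390 = 647.24 kg/h; concentrate = 1742.8 kg/h.
water reaching the mixer = 621.85 (from concentrate) + 3410×0.750 = 3179.4 kg/h.
Product flow = 1742.8 + 3410 = 5152.8 kg/h; water fraction = 0.6170.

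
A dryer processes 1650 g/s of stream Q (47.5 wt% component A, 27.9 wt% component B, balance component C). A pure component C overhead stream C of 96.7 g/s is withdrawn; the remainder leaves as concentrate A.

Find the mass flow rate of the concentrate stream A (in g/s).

1553 g/s

Concentrate = 1650 − 96.7 = 1553.3 g/s.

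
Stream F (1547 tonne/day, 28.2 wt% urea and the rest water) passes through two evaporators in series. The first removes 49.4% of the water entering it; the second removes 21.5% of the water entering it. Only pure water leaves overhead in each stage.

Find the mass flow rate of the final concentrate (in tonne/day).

water in feed = 1547×0.718 = 1110.7 tonne/day.
After stage 1: water left = (1−0.494)×1110.7 = 562.04; stream total = 998.29 tonne/day.
After stage 2: water left = (1−0.215)×562.04 = 441.2; final concentrate = 877.45 tonne/day.

877.5 tonne/day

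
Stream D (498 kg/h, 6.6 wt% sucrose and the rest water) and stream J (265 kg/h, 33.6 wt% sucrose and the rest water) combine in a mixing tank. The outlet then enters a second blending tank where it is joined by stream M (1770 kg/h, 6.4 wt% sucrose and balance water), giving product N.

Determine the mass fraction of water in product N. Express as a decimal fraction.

0.907

Overall, product flow = 2533 kg/h.
water in = 498×0.934 + 265×0.664 + 1770×0.936 = 2297.8 kg/h.
water fraction in N = 0.907.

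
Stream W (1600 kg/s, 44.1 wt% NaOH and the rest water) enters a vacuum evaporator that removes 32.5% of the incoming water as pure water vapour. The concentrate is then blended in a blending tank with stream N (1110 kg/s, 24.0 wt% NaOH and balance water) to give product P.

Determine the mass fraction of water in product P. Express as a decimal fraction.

Vapour removed = 0.325×0.559×1600 = 290.68 kg/s; concentrate = 1309.3 kg/s.
water reaching the mixer = 603.72 (from concentrate) + 1110×0.760 = 1447.3 kg/s.
Product flow = 1309.3 + 1110 = 2419.3 kg/s; water fraction = 0.598.

0.598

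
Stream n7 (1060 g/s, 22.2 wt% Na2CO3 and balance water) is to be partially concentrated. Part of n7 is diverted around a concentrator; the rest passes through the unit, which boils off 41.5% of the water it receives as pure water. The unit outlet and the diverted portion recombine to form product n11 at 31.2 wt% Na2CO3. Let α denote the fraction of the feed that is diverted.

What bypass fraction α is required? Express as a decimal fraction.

All 1060×0.222 = 235.32 g/s of Na2CO3 reaches n11, so n11 = 235.32/0.312 = 754.23 g/s and vapour = 305.77 g/s.
The evaporator receives (1−α)·1060 of feed at 0.778 water and removes 0.415 of that water:
0.415×0.778×(1−α)×1060 = 305.77
(1−α) = 305.77/342.24 = 0.8934;  α = 0.1066.

0.107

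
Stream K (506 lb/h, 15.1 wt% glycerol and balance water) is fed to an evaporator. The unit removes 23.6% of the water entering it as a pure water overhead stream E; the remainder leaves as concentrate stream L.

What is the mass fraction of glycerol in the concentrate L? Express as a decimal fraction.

0.1888

glycerol is not removed: 506×0.151 = 76.406 lb/h of glycerol enters L.
water entering = 506×0.849 = 429.59 lb/h; overhead removed = 0.236×429.59 = 101.38 lb/h.
Concentrate = 506 − 101.38 = 404.62 lb/h.
Mass fraction = 76.406/404.62 = 0.1888.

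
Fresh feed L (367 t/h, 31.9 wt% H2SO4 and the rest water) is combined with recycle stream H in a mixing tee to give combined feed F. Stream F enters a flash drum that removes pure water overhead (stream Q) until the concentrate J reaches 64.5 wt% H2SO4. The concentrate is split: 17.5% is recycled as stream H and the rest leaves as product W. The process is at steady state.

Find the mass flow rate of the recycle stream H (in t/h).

38.5 t/h

Overall H2SO4 balance (none leaves overhead): H2SO4 in fresh feed = H2SO4 in product, i.e. 367×0.319 = (1−0.175)·J·0.645.
J = 117.07/(0.645×0.825) = 220.01 t/h.
Recycle H = 0.175×220.01 = 38.502 t/h.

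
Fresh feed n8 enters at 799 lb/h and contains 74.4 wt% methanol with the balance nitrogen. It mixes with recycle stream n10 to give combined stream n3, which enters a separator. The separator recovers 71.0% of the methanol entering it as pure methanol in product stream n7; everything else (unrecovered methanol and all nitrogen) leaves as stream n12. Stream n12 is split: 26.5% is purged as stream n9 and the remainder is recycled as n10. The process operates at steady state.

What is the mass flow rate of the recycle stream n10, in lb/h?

nitrogen enters only via n8 and leaves only via the purge: 799×0.256 = 0.265×(nitrogen in n12), and the separator passes all nitrogen, so nitrogen in n3 = nitrogen in n12 = 771.86 lb/h.
methanol in n3: m_A = 799×0.744 + (1−0.265)·(1−0.710)·m_A, so m_A = 594.46/0.7868 = 755.49 lb/h.
n12 = (1−0.710)×755.49 + 771.86 = 990.96 lb/h.
Recycle n10 = (1−0.265)×990.96 = 728.35 lb/h.

728.4 lb/h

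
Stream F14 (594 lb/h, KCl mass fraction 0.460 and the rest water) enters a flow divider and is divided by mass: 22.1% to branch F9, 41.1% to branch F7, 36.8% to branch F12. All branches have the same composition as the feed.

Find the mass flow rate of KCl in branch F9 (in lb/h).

60.39 lb/h

Branch F9 total = 0.221×594 = 131.27 lb/h.
KCl in F9 = 0.460×131.27 = 60.386 lb/h.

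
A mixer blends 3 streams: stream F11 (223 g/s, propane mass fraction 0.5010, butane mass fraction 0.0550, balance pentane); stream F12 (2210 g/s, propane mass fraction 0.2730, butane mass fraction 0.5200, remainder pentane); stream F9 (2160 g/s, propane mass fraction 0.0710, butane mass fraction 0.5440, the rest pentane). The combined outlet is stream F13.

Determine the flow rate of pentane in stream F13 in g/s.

1388 g/s

pentane out = pentane in = 223×0.444 + 2210×0.207 + 2160×0.385 = 1388.1 g/s.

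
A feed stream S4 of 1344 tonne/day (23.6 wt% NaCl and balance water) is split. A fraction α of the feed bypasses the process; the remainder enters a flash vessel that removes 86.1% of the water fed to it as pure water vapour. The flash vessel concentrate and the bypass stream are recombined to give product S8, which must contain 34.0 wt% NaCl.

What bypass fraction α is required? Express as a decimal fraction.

0.535

All 1344×0.236 = 317.18 tonne/day of NaCl reaches S8, so S8 = 317.18/0.340 = 932.89 tonne/day and vapour = 411.11 tonne/day.
The evaporator receives (1−α)·1344 of feed at 0.764 water and removes 0.861 of that water:
0.861×0.764×(1−α)×1344 = 411.11
(1−α) = 411.11/884.09 = 0.4650;  α = 0.5350.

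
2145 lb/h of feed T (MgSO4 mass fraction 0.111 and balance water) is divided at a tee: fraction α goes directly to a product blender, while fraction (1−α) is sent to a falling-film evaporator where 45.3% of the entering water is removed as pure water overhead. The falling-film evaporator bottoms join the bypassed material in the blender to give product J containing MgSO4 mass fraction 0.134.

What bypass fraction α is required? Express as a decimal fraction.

All 2145×0.111 = 238.09 lb/h of MgSO4 reaches J, so J = 238.09/0.134 = 1776.8 lb/h and vapour = 368.17 lb/h.
The evaporator receives (1−α)·2145 of feed at 0.889 water and removes 0.453 of that water:
0.453×0.889×(1−α)×2145 = 368.17
(1−α) = 368.17/863.83 = 0.4262;  α = 0.5738.

0.574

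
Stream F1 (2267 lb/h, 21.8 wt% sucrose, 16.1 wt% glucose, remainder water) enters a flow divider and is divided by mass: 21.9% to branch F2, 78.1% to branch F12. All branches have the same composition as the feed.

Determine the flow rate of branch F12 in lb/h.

Branch F12 flow = 0.781×2267 = 1770.5 lb/h.

1771 lb/h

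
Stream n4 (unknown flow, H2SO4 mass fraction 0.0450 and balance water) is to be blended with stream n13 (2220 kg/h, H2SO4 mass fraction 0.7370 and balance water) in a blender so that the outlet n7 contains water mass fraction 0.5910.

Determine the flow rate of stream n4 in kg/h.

2000 kg/h

Let n4 be the unknown flow. Total out = 2220 + n4.
water balance: 583.86 + 0.955·n4 = 0.591·(2220 + n4)
(0.955 − 0.591)·n4 = 0.591×2220 − 583.86 = 728.16
n4 = 728.16 / 0.364 = 2000.4 kg/h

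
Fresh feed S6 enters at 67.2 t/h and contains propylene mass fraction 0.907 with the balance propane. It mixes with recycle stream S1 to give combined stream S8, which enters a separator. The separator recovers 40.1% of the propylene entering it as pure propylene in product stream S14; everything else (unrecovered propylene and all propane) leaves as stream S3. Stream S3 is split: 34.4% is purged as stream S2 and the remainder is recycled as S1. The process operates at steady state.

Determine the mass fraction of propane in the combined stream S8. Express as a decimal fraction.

propane enters only via S6 and leaves only via the purge: 67.2×0.093 = 0.344×(propane in S3), and the separator passes all propane, so propane in S8 = propane in S3 = 18.167 t/h.
propylene in S8: m_A = 67.2×0.907 + (1−0.344)·(1−0.401)·m_A, so m_A = 60.95/0.6071 = 100.4 t/h.
S8 = 100.4 + 18.167 = 118.57 t/h.
propane fraction in S8 = 18.167/118.57 = 0.153.

0.153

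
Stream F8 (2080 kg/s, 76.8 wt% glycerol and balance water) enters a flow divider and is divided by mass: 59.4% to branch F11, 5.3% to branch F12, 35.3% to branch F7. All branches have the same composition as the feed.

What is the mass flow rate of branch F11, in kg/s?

1236 kg/s

Branch F11 flow = 0.594×2080 = 1235.5 kg/s.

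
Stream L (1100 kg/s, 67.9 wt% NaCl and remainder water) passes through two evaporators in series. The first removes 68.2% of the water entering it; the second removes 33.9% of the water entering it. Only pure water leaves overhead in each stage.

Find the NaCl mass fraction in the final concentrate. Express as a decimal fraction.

0.910

water in feed = 1100×0.321 = 353.1 kg/s.
After stage 1: water left = (1−0.682)×353.1 = 112.29; stream total = 859.19 kg/s.
After stage 2: water left = (1−0.339)×112.29 = 74.221; final concentrate = 821.12 kg/s.
NaCl fraction = 746.9/821.12 = 0.910.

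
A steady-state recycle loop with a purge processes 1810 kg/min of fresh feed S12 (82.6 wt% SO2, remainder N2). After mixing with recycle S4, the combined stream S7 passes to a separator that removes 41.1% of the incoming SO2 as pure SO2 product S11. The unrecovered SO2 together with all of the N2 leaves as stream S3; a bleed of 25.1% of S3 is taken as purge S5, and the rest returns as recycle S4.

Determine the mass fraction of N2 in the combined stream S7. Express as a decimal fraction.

N2 enters only via S12 and leaves only via the purge: 1810×0.174 = 0.251×(N2 in S3), and the separator passes all N2, so N2 in S7 = N2 in S3 = 1254.7 kg/min.
SO2 in S7: m_A = 1810×0.826 + (1−0.251)·(1−0.411)·m_A, so m_A = 1495.1/0.5588 = 2675.3 kg/min.
S7 = 2675.3 + 1254.7 = 3930 kg/min.
N2 fraction in S7 = 1254.7/3930 = 0.319.

0.319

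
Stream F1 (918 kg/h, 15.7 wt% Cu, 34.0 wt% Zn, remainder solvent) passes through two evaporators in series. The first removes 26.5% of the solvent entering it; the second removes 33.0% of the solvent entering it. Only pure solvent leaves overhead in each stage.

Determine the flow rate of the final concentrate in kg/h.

solvent in feed = 918×0.503 = 461.75 kg/h.
After stage 1: solvent left = (1−0.265)×461.75 = 339.39; stream total = 795.64 kg/h.
After stage 2: solvent left = (1−0.330)×339.39 = 227.39; final concentrate = 683.64 kg/h.

683.6 kg/h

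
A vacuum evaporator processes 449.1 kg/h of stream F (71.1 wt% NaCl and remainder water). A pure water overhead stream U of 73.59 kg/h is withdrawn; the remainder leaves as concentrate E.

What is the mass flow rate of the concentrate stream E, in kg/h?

375.5 kg/h

Concentrate = 449.1 − 73.59 = 375.51 kg/h.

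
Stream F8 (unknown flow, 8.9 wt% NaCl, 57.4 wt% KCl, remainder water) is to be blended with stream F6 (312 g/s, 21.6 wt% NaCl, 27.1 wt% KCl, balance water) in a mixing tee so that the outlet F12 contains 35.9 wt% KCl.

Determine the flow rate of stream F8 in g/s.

127.7 g/s

Let F8 be the unknown flow. Total out = 312 + F8.
KCl balance: 84.552 + 0.574·F8 = 0.359·(312 + F8)
(0.574 − 0.359)·F8 = 0.359×312 − 84.552 = 27.456
F8 = 27.456 / 0.215 = 127.7 g/s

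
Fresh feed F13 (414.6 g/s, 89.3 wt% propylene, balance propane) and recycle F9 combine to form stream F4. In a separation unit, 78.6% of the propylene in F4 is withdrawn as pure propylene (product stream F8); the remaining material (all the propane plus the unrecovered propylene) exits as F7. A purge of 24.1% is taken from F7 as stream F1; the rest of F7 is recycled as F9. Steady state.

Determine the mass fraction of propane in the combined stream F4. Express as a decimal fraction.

propane enters only via F13 and leaves only via the purge: 414.6×0.107 = 0.241×(propane in F7), and the separation unit passes all propane, so propane in F4 = propane in F7 = 184.08 g/s.
propylene in F4: m_A = 414.6×0.893 + (1−0.241)·(1−0.786)·m_A, so m_A = 370.24/0.8376 = 442.04 g/s.
F4 = 442.04 + 184.08 = 626.11 g/s.
propane fraction in F4 = 184.08/626.11 = 0.294.

0.294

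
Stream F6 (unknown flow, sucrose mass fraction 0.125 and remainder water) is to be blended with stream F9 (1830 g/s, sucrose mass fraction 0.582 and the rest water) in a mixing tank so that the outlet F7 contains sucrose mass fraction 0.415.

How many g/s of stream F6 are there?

Let F6 be the unknown flow. Total out = 1830 + F6.
sucrose balance: 1065.1 + 0.125·F6 = 0.415·(1830 + F6)
(0.125 − 0.415)·F6 = 0.415×1830 − 1065.1 = -305.61
F6 = -305.61 / -0.290 = 1053.8 g/s

1054 g/s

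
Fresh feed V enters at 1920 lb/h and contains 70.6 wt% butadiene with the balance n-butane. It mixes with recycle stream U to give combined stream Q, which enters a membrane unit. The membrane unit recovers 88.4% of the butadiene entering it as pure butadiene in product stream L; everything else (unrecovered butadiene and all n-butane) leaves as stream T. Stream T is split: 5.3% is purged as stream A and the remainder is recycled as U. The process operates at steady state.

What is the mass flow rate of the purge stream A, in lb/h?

n-butane enters only via V and leaves only via the purge: 1920×0.294 = 0.053×(n-butane in T), and the membrane unit passes all n-butane, so n-butane in Q = n-butane in T = 10651 lb/h.
butadiene in Q: m_A = 1920×0.706 + (1−0.053)·(1−0.884)·m_A, so m_A = 1355.5/0.8901 = 1522.8 lb/h.
T = (1−0.884)×1522.8 + 10651 = 10827 lb/h.
Purge A = 0.053×10827 = 573.84 lb/h.

573.8 lb/h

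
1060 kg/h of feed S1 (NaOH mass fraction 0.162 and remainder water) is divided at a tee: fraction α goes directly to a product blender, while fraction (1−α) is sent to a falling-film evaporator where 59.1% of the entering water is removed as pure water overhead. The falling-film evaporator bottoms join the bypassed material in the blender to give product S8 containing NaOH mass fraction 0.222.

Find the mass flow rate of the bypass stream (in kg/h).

481.5 kg/h

All 1060×0.162 = 171.72 kg/h of NaOH reaches S8, so S8 = 171.72/0.222 = 773.51 kg/h and vapour = 286.49 kg/h.
The evaporator receives (1−α)·1060 of feed at 0.838 water and removes 0.591 of that water:
0.591×0.838×(1−α)×1060 = 286.49
(1−α) = 286.49/524.97 = 0.5457;  α = 0.4543.
Bypass flow = 0.4543×1060 = 481.54 kg/h.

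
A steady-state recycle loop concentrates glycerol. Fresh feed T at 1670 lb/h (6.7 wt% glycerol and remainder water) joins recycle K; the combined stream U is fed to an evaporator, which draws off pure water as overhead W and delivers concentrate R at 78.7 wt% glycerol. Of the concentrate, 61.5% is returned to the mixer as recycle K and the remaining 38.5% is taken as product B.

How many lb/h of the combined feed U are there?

Overall glycerol balance (none leaves overhead): glycerol in fresh feed = glycerol in product, i.e. 1670×0.067 = (1−0.615)·R·0.787.
R = 111.89/(0.787×0.385) = 369.28 lb/h.
Recycle K = 0.615×369.28 = 227.11 lb/h.
Combined feed U = 1670 + 227.11 = 1897.1 lb/h.

1897 lb/h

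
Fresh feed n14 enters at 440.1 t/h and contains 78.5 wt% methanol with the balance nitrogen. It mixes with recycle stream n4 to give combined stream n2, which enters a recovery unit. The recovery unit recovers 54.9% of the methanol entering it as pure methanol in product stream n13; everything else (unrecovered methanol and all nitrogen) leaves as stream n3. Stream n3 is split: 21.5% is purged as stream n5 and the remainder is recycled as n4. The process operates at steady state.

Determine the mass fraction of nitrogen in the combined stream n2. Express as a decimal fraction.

0.4514

nitrogen enters only via n14 and leaves only via the purge: 440.1×0.215 = 0.215×(nitrogen in n3), and the recovery unit passes all nitrogen, so nitrogen in n2 = nitrogen in n3 = 440.1 t/h.
methanol in n2: m_A = 440.1×0.785 + (1−0.215)·(1−0.549)·m_A, so m_A = 345.48/0.6460 = 534.83 t/h.
n2 = 534.83 + 440.1 = 974.93 t/h.
nitrogen fraction in n2 = 440.1/974.93 = 0.4514.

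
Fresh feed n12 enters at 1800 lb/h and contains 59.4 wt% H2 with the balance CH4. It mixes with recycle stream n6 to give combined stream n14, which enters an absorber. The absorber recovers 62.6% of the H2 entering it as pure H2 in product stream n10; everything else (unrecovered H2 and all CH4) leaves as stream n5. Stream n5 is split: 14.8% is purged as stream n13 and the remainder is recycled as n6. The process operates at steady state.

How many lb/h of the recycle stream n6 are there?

CH4 enters only via n12 and leaves only via the purge: 1800×0.406 = 0.148×(CH4 in n5), and the absorber passes all CH4, so CH4 in n14 = CH4 in n5 = 4937.8 lb/h.
H2 in n14: m_A = 1800×0.594 + (1−0.148)·(1−0.626)·m_A, so m_A = 1069.2/0.6814 = 1569.2 lb/h.
n5 = (1−0.626)×1569.2 + 4937.8 = 5524.7 lb/h.
Recycle n6 = (1−0.148)×5524.7 = 4707.1 lb/h.

4707 lb/h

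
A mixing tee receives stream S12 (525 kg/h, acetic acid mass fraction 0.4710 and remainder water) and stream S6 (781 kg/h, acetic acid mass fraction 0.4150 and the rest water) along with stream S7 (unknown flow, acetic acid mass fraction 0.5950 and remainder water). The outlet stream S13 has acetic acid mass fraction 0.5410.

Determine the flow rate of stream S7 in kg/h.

Let S7 be the unknown flow. Total out = 1306 + S7.
acetic acid balance: 571.39 + 0.595·S7 = 0.541·(1306 + S7)
(0.595 − 0.541)·S7 = 0.541×1306 − 571.39 = 135.16
S7 = 135.16 / 0.054 = 2502.9 kg/h

2503 kg/h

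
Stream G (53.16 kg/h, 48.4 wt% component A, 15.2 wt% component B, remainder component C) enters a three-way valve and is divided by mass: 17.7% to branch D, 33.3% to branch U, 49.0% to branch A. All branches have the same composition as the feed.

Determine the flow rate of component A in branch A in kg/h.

Branch A total = 0.490×53.16 = 26.048 kg/h.
component A in A = 0.484×26.048 = 12.607 kg/h.

12.61 kg/h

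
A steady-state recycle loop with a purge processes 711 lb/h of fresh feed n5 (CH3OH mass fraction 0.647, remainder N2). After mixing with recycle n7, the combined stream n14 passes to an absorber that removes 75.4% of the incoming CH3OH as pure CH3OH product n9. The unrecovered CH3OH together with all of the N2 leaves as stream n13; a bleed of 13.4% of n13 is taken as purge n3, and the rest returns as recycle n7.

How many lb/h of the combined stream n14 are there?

N2 enters only via n5 and leaves only via the purge: 711×0.353 = 0.134×(N2 in n13), and the absorber passes all N2, so N2 in n14 = N2 in n13 = 1873 lb/h.
CH3OH in n14: m_A = 711×0.647 + (1−0.134)·(1−0.754)·m_A, so m_A = 460.02/0.7870 = 584.55 lb/h.
n14 = 584.55 + 1873 = 2457.6 lb/h.

2458 lb/h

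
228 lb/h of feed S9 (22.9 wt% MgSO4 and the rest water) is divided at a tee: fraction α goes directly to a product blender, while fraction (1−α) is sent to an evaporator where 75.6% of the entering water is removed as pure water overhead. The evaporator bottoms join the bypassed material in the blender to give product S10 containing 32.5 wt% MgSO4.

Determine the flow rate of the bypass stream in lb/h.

112.5 lb/h

All 228×0.229 = 52.212 lb/h of MgSO4 reaches S10, so S10 = 52.212/0.325 = 160.65 lb/h and vapour = 67.348 lb/h.
The evaporator receives (1−α)·228 of feed at 0.771 water and removes 0.756 of that water:
0.756×0.771×(1−α)×228 = 67.348
(1−α) = 67.348/132.9 = 0.5068;  α = 0.4932.
Bypass flow = 0.4932×228 = 112.46 lb/h.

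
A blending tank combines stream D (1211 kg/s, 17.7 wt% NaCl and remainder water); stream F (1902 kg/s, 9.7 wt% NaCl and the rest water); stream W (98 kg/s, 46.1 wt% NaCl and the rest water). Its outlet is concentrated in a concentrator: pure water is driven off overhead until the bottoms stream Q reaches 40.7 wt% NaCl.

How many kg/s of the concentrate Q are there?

NaCl entering = 1211×0.177 + 1902×0.097 + 98×0.461 = 444.02 kg/s.
All NaCl reports to Q, so Q = 444.02/0.407 = 1091 kg/s.

1091 kg/s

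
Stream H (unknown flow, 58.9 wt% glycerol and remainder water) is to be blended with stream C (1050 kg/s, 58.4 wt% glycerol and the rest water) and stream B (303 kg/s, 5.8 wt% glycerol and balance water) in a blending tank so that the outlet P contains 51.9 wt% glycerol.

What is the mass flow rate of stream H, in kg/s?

1020 kg/s

Let H be the unknown flow. Total out = 1353 + H.
glycerol balance: 630.77 + 0.589·H = 0.519·(1353 + H)
(0.589 − 0.519)·H = 0.519×1353 − 630.77 = 71.433
H = 71.433 / 0.070 = 1020.5 kg/s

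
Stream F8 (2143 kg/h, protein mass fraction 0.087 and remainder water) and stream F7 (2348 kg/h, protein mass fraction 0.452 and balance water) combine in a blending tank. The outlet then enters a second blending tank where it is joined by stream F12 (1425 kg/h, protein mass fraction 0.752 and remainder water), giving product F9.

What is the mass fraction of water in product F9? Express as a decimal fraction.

Overall, product flow = 5916 kg/h.
water in = 2143×0.913 + 2348×0.548 + 1425×0.248 = 3596.7 kg/h.
water fraction in F9 = 0.608.

0.608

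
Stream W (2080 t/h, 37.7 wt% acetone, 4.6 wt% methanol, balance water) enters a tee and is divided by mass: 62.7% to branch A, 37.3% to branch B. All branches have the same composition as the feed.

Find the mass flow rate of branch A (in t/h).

1304 t/h

Branch A flow = 0.627×2080 = 1304.2 t/h.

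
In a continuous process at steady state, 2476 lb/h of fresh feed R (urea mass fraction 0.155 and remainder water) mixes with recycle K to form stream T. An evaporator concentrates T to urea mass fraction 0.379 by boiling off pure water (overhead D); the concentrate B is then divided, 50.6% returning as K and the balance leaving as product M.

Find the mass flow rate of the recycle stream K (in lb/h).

Overall urea balance (none leaves overhead): urea in fresh feed = urea in product, i.e. 2476×0.155 = (1−0.506)·B·0.379.
B = 383.78/(0.379×0.494) = 2049.8 lb/h.
Recycle K = 0.506×2049.8 = 1037.2 lb/h.

1037 lb/h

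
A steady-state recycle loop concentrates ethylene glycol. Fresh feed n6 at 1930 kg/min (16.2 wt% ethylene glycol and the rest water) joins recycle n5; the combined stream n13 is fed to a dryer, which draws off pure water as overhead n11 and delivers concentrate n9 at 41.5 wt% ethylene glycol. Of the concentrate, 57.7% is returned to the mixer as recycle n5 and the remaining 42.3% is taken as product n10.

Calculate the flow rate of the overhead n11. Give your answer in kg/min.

Overall ethylene glycol balance (none leaves overhead): ethylene glycol in fresh feed = ethylene glycol in product, i.e. 1930×0.162 = (1−0.577)·n9·0.415.
n9 = 312.66/(0.415×0.423) = 1781.1 kg/min.
Recycle n5 = 0.577×1781.1 = 1027.7 kg/min.
Combined feed n13 = 1930 + 1027.7 = 2957.7 kg/min.
Overhead n11 = n13 − n9 = 2957.7 − 1781.1 = 1176.6 kg/min.

1177 kg/min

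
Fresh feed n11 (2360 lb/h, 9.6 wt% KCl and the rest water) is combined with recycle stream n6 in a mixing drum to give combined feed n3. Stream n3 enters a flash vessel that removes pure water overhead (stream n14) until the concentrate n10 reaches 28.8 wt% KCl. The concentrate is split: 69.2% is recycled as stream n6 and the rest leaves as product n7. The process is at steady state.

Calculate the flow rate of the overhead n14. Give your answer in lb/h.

1573 lb/h

Overall KCl balance (none leaves overhead): KCl in fresh feed = KCl in product, i.e. 2360×0.096 = (1−0.692)·n10·0.288.
n10 = 226.56/(0.288×0.308) = 2554.1 lb/h.
Recycle n6 = 0.692×2554.1 = 1767.4 lb/h.
Combined feed n3 = 2360 + 1767.4 = 4127.4 lb/h.
Overhead n14 = n3 − n10 = 4127.4 − 2554.1 = 1573.3 lb/h.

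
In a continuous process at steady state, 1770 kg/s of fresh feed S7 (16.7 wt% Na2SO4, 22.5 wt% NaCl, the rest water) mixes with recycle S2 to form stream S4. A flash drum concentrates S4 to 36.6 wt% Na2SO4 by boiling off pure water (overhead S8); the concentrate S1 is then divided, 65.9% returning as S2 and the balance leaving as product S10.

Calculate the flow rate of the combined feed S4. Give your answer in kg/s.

3331 kg/s

Overall Na2SO4 balance (none leaves overhead): Na2SO4 in fresh feed = Na2SO4 in product, i.e. 1770×0.167 = (1−0.659)·S1·0.366.
S1 = 295.59/(0.366×0.341) = 2368.4 kg/s.
Recycle S2 = 0.659×2368.4 = 1560.8 kg/s.
Combined feed S4 = 1770 + 1560.8 = 3330.8 kg/s.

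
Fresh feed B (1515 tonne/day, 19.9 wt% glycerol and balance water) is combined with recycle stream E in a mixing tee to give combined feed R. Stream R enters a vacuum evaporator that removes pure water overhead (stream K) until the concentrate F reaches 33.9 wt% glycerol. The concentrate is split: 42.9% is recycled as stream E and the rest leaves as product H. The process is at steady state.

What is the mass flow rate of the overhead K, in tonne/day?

Overall glycerol balance (none leaves overhead): glycerol in fresh feed = glycerol in product, i.e. 1515×0.199 = (1−0.429)·F·0.339.
F = 301.49/(0.339×0.571) = 1557.5 tonne/day.
Recycle E = 0.429×1557.5 = 668.17 tonne/day.
Combined feed R = 1515 + 668.17 = 2183.2 tonne/day.
Overhead K = R − F = 2183.2 − 1557.5 = 625.66 tonne/day.

625.7 tonne/day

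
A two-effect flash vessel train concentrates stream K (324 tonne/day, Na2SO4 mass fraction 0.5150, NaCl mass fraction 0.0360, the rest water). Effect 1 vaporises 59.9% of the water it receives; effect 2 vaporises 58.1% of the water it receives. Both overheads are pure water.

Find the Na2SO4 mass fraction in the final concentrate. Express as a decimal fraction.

water in feed = 324×0.449 = 145.48 tonne/day.
After stage 1: water left = (1−0.599)×145.48 = 58.336; stream total = 236.86 tonne/day.
After stage 2: water left = (1−0.581)×58.336 = 24.443; final concentrate = 202.97 tonne/day.
Na2SO4 fraction = 166.86/202.97 = 0.8221.

0.8221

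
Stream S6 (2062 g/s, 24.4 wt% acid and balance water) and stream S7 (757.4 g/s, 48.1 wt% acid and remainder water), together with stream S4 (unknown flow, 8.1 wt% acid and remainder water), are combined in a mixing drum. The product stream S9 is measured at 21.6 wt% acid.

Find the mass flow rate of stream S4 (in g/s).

Let S4 be the unknown flow. Total out = 2819.4 + S4.
acid balance: 867.44 + 0.081·S4 = 0.216·(2819.4 + S4)
(0.081 − 0.216)·S4 = 0.216×2819.4 − 867.44 = -258.45
S4 = -258.45 / -0.135 = 1914.4 g/s

1914 g/s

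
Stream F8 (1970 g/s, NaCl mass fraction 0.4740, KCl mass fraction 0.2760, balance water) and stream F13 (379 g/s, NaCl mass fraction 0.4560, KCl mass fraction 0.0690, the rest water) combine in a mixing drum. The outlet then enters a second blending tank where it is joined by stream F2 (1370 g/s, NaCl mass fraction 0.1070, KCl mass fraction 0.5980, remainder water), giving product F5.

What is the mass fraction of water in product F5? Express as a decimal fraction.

0.2895

Overall, product flow = 3719 g/s.
water in = 1970×0.250 + 379×0.475 + 1370×0.295 = 1076.7 g/s.
water fraction in F5 = 0.2895.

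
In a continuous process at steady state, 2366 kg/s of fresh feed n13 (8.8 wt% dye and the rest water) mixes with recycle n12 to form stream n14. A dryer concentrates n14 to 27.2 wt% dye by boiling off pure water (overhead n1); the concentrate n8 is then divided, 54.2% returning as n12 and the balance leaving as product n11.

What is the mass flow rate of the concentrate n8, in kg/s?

Overall dye balance (none leaves overhead): dye in fresh feed = dye in product, i.e. 2366×0.088 = (1−0.542)·n8·0.272.
n8 = 208.21/(0.272×0.458) = 1671.3 kg/s.

1671 kg/s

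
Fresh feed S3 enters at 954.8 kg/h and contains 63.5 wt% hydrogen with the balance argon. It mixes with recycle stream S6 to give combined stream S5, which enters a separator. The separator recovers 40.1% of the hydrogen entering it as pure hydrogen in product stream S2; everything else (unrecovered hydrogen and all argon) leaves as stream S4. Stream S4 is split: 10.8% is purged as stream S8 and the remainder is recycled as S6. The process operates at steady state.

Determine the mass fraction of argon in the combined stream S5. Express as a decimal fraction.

argon enters only via S3 and leaves only via the purge: 954.8×0.365 = 0.108×(argon in S4), and the separator passes all argon, so argon in S5 = argon in S4 = 3226.9 kg/h.
hydrogen in S5: m_A = 954.8×0.635 + (1−0.108)·(1−0.401)·m_A, so m_A = 606.3/0.4657 = 1301.9 kg/h.
S5 = 1301.9 + 3226.9 = 4528.8 kg/h.
argon fraction in S5 = 3226.9/4528.8 = 0.713.

0.713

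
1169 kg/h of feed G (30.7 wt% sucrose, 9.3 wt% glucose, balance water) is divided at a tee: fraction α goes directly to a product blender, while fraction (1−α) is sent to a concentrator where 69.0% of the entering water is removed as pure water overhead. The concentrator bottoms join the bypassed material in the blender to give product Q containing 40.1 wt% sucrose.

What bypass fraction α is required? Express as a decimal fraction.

0.434

All 1169×0.307 = 358.88 kg/h of sucrose reaches Q, so Q = 358.88/0.401 = 894.97 kg/h and vapour = 274.03 kg/h.
The evaporator receives (1−α)·1169 of feed at 0.600 water and removes 0.690 of that water:
0.690×0.600×(1−α)×1169 = 274.03
(1−α) = 274.03/483.97 = 0.5662;  α = 0.4338.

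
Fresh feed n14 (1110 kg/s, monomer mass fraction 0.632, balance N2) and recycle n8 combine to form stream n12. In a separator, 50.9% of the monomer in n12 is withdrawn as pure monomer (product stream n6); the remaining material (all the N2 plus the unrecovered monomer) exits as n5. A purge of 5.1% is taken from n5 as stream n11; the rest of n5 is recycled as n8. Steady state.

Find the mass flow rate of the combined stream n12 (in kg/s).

N2 enters only via n14 and leaves only via the purge: 1110×0.368 = 0.051×(N2 in n5), and the separator passes all N2, so N2 in n12 = N2 in n5 = 8009.4 kg/s.
monomer in n12: m_A = 1110×0.632 + (1−0.051)·(1−0.509)·m_A, so m_A = 701.52/0.5340 = 1313.6 kg/s.
n12 = 1313.6 + 8009.4 = 9323 kg/s.

9323 kg/s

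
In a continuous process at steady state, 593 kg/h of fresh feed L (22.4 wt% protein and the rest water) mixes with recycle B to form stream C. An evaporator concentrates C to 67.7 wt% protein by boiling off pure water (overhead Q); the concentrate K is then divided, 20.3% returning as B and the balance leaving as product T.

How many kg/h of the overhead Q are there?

Overall protein balance (none leaves overhead): protein in fresh feed = protein in product, i.e. 593×0.224 = (1−0.203)·K·0.677.
K = 132.83/(0.677×0.797) = 246.18 kg/h.
Recycle B = 0.203×246.18 = 49.975 kg/h.
Combined feed C = 593 + 49.975 = 642.97 kg/h.
Overhead Q = C − K = 642.97 − 246.18 = 396.79 kg/h.

396.8 kg/h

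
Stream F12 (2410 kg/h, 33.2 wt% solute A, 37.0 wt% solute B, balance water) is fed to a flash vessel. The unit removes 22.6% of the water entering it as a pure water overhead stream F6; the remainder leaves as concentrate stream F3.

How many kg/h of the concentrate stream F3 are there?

water entering = 2410×0.298 = 718.18 kg/h; overhead removed = 0.226×718.18 = 162.31 kg/h.
Concentrate = 2410 − 162.31 = 2247.7 kg/h.

2248 kg/h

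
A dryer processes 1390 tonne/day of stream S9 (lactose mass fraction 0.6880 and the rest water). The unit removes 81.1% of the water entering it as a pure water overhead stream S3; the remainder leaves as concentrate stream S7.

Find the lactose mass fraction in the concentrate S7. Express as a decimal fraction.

0.9211

lactose is not removed: 1390×0.688 = 956.32 tonne/day of lactose enters S7.
water entering = 1390×0.312 = 433.68 tonne/day; overhead removed = 0.811×433.68 = 351.71 tonne/day.
Concentrate = 1390 − 351.71 = 1038.3 tonne/day.
Mass fraction = 956.32/1038.3 = 0.9211.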